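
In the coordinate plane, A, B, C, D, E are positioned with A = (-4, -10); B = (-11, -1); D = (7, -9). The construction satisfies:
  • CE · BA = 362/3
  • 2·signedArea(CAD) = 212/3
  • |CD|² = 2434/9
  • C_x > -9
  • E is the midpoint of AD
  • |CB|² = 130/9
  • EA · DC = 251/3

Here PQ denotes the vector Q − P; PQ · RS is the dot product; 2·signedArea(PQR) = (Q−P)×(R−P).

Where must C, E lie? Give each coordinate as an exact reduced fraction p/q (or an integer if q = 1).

C = (-26/3, -4)
E = (3/2, -19/2)

1. C_x = -26/3  [line -1·x + 11·y + 106/3 = 0 ∩ |CB|² = 130/9]
2. C_y = -4  [line -1·x + 11·y + 106/3 = 0 ∩ |CB|² = 130/9]
   → C = (-26/3, -4)
3. E_x = 3/2  [E is the midpoint of AD]
4. E_y = -19/2  [E is the midpoint of AD]
   → E = (3/2, -19/2)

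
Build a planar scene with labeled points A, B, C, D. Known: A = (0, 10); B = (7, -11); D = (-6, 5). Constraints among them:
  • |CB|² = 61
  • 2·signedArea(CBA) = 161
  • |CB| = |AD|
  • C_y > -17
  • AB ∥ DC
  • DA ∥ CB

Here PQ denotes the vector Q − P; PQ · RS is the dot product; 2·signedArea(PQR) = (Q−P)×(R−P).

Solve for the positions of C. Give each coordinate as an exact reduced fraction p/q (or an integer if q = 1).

1. C_x = 1  [DA ∥ CB ∩ AB ∥ DC]
2. C_y = -16  [DA ∥ CB ∩ AB ∥ DC]
   → C = (1, -16)

C = (1, -16)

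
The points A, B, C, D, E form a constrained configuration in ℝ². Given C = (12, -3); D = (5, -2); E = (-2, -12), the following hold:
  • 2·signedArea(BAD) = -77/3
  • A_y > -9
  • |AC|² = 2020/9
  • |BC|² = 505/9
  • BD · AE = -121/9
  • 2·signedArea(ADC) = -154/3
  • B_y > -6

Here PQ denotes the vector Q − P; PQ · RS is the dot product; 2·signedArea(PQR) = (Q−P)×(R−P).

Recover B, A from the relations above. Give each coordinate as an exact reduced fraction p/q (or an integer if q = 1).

A = (-2, -25/3)
B = (5, -17/3)

1. A_x = -2  [line 1·x + 7·y + 181/3 = 0 ∩ |AC|² = 2020/9]
2. A_y = -25/3  [line 1·x + 7·y + 181/3 = 0 ∩ |AC|² = 2020/9]
   → A = (-2, -25/3)
3. B_x = 5  [BD · AE = -121/9 ∩ 2·signedArea(BAD) = -77/3]
4. B_y = -17/3  [BD · AE = -121/9 ∩ 2·signedArea(BAD) = -77/3]
   → B = (5, -17/3)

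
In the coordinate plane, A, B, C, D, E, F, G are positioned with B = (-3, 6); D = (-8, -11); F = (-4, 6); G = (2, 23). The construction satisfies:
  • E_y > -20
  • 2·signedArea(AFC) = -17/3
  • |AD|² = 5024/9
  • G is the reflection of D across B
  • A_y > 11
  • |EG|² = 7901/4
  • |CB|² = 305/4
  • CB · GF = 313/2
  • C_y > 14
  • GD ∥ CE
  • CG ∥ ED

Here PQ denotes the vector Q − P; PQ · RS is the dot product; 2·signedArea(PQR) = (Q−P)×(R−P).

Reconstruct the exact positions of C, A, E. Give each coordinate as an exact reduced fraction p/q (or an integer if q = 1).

1. C_x = -1  [line 6·x + 17·y + -481/2 = 0 ∩ |CB|² = 305/4]
2. C_y = 29/2  [line 6·x + 17·y + -481/2 = 0 ∩ |CB|² = 305/4]
   → C = (-1, 29/2)
3. A_x = -4/3  [line -17/2·x + 3·y + -139/3 = 0 ∩ |AD|² = 5024/9]
4. A_y = 35/3  [line -17/2·x + 3·y + -139/3 = 0 ∩ |AD|² = 5024/9]
   → A = (-4/3, 35/3)
5. E_x = -11  [CG ∥ ED ∩ GD ∥ CE]
6. E_y = -39/2  [CG ∥ ED ∩ GD ∥ CE]
   → E = (-11, -39/2)

A = (-4/3, 35/3)
C = (-1, 29/2)
E = (-11, -39/2)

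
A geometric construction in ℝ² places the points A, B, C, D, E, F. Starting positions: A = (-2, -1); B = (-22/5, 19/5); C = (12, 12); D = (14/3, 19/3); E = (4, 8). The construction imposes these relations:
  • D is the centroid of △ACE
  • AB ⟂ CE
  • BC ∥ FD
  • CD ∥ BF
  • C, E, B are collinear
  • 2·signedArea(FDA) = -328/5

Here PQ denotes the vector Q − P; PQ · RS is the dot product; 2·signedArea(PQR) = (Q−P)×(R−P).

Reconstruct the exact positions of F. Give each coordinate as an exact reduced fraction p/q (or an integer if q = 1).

F = (-176/15, -28/15)

1. F_x = -176/15  [BC ∥ FD ∩ CD ∥ BF]
2. F_y = -28/15  [BC ∥ FD ∩ CD ∥ BF]
   → F = (-176/15, -28/15)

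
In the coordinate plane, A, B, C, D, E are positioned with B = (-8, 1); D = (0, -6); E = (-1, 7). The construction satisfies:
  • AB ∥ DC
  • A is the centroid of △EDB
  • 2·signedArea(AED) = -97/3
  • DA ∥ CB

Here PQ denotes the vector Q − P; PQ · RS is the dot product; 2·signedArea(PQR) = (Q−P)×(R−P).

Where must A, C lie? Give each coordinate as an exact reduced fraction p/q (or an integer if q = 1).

1. A_x = -3  [A is the centroid of △EDB]
2. A_y = 2/3  [A is the centroid of △EDB]
   → A = (-3, 2/3)
3. C_x = -5  [DA ∥ CB ∩ AB ∥ DC]
4. C_y = -17/3  [DA ∥ CB ∩ AB ∥ DC]
   → C = (-5, -17/3)

A = (-3, 2/3)
C = (-5, -17/3)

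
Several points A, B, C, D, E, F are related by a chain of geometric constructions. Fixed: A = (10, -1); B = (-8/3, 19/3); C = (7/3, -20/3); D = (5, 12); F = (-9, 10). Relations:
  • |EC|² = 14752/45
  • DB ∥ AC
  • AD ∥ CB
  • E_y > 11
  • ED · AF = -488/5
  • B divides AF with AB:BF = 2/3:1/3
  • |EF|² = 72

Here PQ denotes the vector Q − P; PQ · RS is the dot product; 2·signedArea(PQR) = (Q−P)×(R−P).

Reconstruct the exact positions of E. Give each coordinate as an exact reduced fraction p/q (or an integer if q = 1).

E = (-3/5, 56/5)

1. E_x = -3/5  [line 19·x + -11·y + 673/5 = 0 ∩ |EC|² = 14752/45]
2. E_y = 56/5  [line 19·x + -11·y + 673/5 = 0 ∩ |EC|² = 14752/45]
   → E = (-3/5, 56/5)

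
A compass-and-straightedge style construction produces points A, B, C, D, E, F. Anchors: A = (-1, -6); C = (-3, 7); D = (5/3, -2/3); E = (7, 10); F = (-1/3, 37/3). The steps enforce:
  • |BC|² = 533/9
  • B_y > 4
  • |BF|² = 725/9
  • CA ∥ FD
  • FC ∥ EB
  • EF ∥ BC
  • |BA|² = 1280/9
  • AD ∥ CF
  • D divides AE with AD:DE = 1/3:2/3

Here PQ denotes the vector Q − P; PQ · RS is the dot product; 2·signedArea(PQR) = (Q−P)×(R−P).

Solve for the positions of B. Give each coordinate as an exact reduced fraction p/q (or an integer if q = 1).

1. B_x = 13/3  [EF ∥ BC ∩ FC ∥ EB]
2. B_y = 14/3  [EF ∥ BC ∩ FC ∥ EB]
   → B = (13/3, 14/3)

B = (13/3, 14/3)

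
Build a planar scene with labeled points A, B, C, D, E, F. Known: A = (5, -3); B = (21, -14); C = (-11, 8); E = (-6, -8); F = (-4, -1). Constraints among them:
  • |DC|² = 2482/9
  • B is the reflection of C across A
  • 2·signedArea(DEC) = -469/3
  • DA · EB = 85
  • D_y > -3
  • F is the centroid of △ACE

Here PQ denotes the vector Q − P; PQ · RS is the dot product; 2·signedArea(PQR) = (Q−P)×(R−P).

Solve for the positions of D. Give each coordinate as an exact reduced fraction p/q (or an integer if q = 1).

D = (2, -7/3)

1. D_x = 2  [DA · EB = 85 ∩ 2·signedArea(DEC) = -469/3]
2. D_y = -7/3  [DA · EB = 85 ∩ 2·signedArea(DEC) = -469/3]
   → D = (2, -7/3)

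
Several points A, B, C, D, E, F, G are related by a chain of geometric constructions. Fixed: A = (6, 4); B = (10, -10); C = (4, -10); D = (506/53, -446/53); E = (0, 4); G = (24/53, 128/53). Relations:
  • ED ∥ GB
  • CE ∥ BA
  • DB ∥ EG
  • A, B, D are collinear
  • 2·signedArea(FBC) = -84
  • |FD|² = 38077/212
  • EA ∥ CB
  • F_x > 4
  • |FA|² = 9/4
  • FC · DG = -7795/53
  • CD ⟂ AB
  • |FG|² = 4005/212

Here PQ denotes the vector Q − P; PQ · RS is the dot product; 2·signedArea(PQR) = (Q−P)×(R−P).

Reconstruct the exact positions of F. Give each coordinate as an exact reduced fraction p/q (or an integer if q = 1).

F = (9/2, 4)

1. F_x = 9/2  [2·signedArea(FBC) = -84 ∩ FC · DG = -7795/53]
2. F_y = 4  [2·signedArea(FBC) = -84 ∩ FC · DG = -7795/53]
   → F = (9/2, 4)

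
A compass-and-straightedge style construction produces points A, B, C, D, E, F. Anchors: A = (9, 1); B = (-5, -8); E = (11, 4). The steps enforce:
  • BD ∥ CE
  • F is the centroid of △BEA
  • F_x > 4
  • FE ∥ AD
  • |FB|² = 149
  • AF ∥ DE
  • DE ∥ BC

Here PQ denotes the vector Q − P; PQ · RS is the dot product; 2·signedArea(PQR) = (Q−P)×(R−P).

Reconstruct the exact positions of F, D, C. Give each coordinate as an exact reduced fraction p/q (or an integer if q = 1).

C = (-9, -10)
D = (15, 6)
F = (5, -1)

1. F_x = 5  [F is the centroid of △BEA]
2. F_y = -1  [F is the centroid of △BEA]
   → F = (5, -1)
3. D_x = 15  [AF ∥ DE ∩ FE ∥ AD]
4. D_y = 6  [AF ∥ DE ∩ FE ∥ AD]
   → D = (15, 6)
5. C_x = -9  [BD ∥ CE ∩ DE ∥ BC]
6. C_y = -10  [BD ∥ CE ∩ DE ∥ BC]
   → C = (-9, -10)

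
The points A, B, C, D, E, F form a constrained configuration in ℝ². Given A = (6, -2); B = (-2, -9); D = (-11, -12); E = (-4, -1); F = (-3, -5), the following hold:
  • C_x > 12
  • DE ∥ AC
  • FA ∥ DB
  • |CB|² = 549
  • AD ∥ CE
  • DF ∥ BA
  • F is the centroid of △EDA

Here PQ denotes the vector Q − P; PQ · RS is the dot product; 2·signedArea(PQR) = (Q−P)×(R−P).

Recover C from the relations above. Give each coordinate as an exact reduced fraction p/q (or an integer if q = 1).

1. C_x = 13  [AD ∥ CE ∩ DE ∥ AC]
2. C_y = 9  [AD ∥ CE ∩ DE ∥ AC]
   → C = (13, 9)

C = (13, 9)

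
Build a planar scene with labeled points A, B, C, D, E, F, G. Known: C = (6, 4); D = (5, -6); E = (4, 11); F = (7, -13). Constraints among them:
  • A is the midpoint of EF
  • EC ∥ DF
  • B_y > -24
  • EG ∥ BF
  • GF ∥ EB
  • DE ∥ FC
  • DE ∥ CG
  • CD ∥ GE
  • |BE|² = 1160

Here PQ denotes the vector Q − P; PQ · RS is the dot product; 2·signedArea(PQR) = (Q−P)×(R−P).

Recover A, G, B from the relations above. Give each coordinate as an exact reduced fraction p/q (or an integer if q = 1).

A = (11/2, -1)
B = (6, -23)
G = (5, 21)

1. A_x = 11/2  [A is the midpoint of EF]
2. A_y = -1  [A is the midpoint of EF]
   → A = (11/2, -1)
3. G_x = 5  [CD ∥ GE ∩ DE ∥ CG]
4. G_y = 21  [CD ∥ GE ∩ DE ∥ CG]
   → G = (5, 21)
5. B_x = 6  [EG ∥ BF ∩ GF ∥ EB]
6. B_y = -23  [EG ∥ BF ∩ GF ∥ EB]
   → B = (6, -23)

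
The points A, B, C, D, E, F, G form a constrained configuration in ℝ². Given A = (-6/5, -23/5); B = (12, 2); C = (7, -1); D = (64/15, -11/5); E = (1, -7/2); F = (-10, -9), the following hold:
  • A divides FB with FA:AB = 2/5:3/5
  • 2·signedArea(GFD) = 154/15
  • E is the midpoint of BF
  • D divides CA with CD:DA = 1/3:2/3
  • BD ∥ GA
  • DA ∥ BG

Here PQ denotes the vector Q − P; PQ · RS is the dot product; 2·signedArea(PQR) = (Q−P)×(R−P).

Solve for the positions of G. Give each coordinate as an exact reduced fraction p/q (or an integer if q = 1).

G = (98/15, -2/5)

1. G_x = 98/15  [BD ∥ GA ∩ DA ∥ BG]
2. G_y = -2/5  [BD ∥ GA ∩ DA ∥ BG]
   → G = (98/15, -2/5)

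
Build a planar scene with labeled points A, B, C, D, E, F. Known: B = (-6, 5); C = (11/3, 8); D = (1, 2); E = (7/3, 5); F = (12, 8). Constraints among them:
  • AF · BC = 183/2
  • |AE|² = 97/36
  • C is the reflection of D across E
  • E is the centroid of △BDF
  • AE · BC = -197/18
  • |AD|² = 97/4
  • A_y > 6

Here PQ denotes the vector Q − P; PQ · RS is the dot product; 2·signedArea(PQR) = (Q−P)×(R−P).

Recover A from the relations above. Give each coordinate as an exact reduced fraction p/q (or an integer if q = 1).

A = (3, 13/2)

1. A_x = 3  [line -29/3·x + -3·y + 97/2 = 0 ∩ |AE|² = 97/36]
2. A_y = 13/2  [line -29/3·x + -3·y + 97/2 = 0 ∩ |AE|² = 97/36]
   → A = (3, 13/2)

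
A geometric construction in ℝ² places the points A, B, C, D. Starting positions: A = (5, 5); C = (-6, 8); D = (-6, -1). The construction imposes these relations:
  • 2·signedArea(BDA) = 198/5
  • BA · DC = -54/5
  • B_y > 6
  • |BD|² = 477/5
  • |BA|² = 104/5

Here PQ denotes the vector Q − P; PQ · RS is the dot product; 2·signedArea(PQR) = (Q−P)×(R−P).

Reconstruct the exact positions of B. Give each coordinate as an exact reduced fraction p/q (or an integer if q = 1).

1. B_x = 3/5  [BA · DC = -54/5 ∩ 2·signedArea(BDA) = 198/5]
2. B_y = 31/5  [BA · DC = -54/5 ∩ 2·signedArea(BDA) = 198/5]
   → B = (3/5, 31/5)

B = (3/5, 31/5)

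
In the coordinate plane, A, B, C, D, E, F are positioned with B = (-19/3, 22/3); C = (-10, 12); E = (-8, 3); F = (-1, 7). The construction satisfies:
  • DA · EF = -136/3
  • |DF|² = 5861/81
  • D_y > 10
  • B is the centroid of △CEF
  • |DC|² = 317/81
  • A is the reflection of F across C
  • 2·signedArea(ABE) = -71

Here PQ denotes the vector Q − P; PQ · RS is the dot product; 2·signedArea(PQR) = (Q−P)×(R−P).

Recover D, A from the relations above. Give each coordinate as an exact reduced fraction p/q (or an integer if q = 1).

1. A_x = -19  [A is the reflection of F across C]
2. A_y = 17  [A is the reflection of F across C]
   → A = (-19, 17)
3. D_x = -79/9  [line -7·x + -4·y + -59/3 = 0 ∩ |DF|² = 5861/81]
4. D_y = 94/9  [line -7·x + -4·y + -59/3 = 0 ∩ |DF|² = 5861/81]
   → D = (-79/9, 94/9)

A = (-19, 17)
D = (-79/9, 94/9)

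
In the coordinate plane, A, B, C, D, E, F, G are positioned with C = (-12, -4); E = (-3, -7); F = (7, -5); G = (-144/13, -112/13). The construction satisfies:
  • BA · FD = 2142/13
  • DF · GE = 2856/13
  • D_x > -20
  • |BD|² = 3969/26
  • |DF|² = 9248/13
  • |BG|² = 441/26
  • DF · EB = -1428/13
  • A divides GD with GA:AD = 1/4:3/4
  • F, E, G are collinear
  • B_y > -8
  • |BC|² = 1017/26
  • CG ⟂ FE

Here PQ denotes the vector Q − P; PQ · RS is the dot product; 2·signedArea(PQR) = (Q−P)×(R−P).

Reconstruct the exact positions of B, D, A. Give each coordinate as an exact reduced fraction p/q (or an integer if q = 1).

A = (-681/52, -469/52)
B = (-183/26, -203/26)
D = (-249/13, -133/13)

1. D_x = -249/13  [line -105/13·x + -21/13·y + -2226/13 = 0 ∩ |DF|² = 9248/13]
2. D_y = -133/13  [line -105/13·x + -21/13·y + -2226/13 = 0 ∩ |DF|² = 9248/13]
   → D = (-249/13, -133/13)
3. A_x = -681/52  [A divides GD with GA:AD = 1/4:3/4]
4. A_y = -469/52  [A divides GD with GA:AD = 1/4:3/4]
   → A = (-681/52, -469/52)
5. B_x = -183/26  [line 340/13·x + 68/13·y + 2924/13 = 0 ∩ |BD|² = 3969/26]
6. B_y = -203/26  [line 340/13·x + 68/13·y + 2924/13 = 0 ∩ |BD|² = 3969/26]
   → B = (-183/26, -203/26)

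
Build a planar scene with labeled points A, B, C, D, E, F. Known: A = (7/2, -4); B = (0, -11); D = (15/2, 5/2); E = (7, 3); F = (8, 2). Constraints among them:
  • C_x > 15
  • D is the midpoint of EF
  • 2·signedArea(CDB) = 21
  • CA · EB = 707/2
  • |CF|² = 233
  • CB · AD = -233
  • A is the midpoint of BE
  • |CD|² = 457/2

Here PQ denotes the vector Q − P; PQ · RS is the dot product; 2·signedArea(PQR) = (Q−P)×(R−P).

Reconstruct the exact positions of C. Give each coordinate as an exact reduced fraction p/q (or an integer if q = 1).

1. C_x = 16  [CA · EB = 707/2 ∩ 2·signedArea(CDB) = 21]
2. C_y = 15  [CA · EB = 707/2 ∩ 2·signedArea(CDB) = 21]
   → C = (16, 15)

C = (16, 15)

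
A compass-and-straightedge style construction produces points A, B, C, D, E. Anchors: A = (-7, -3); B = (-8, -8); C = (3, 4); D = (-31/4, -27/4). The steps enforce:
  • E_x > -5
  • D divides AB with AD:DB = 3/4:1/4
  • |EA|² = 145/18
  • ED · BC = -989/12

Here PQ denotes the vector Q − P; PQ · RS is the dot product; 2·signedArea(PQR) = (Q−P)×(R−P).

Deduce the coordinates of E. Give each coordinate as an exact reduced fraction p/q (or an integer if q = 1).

1. E_x = -25/6  [line -11·x + -12·y + -503/6 = 0 ∩ |EA|² = 145/18]
2. E_y = -19/6  [line -11·x + -12·y + -503/6 = 0 ∩ |EA|² = 145/18]
   → E = (-25/6, -19/6)

E = (-25/6, -19/6)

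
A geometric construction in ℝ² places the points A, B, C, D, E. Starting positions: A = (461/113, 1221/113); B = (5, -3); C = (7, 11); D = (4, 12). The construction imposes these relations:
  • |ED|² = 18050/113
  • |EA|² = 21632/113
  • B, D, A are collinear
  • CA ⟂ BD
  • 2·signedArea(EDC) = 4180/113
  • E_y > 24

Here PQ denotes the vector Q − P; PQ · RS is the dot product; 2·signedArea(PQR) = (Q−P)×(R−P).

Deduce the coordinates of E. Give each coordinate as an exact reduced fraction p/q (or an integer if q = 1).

E = (357/113, 2781/113)

1. E_x = 357/113  [line 1·x + 3·y + -8700/113 = 0 ∩ |ED|² = 18050/113]
2. E_y = 2781/113  [line 1·x + 3·y + -8700/113 = 0 ∩ |ED|² = 18050/113]
   → E = (357/113, 2781/113)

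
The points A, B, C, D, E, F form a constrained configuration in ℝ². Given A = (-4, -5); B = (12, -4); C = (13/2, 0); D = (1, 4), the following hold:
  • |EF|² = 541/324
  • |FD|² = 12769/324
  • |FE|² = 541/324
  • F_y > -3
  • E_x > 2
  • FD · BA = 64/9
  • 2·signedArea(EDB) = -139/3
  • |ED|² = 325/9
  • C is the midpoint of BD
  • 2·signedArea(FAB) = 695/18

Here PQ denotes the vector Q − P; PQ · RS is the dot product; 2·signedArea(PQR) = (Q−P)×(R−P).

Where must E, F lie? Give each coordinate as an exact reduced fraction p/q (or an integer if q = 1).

1. E_x = 3  [line 8·x + 11·y + -17/3 = 0 ∩ |ED|² = 325/9]
2. E_y = -5/3  [line 8·x + 11·y + -17/3 = 0 ∩ |ED|² = 325/9]
   → E = (3, -5/3)
3. F_x = 11/6  [FD · BA = 64/9 ∩ 2·signedArea(FAB) = 695/18]
4. F_y = -20/9  [FD · BA = 64/9 ∩ 2·signedArea(FAB) = 695/18]
   → F = (11/6, -20/9)

E = (3, -5/3)
F = (11/6, -20/9)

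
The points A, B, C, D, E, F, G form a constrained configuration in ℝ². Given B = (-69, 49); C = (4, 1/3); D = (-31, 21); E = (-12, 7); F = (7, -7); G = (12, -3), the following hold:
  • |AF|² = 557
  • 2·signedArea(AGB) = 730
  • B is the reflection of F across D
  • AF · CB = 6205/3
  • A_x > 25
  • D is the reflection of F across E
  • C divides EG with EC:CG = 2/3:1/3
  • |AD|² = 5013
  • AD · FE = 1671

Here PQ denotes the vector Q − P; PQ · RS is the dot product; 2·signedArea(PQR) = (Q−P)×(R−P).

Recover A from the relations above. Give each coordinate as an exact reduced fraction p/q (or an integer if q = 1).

A = (26, -21)

1. A_x = 26  [AF · CB = 6205/3 ∩ 2·signedArea(AGB) = 730]
2. A_y = -21  [AF · CB = 6205/3 ∩ 2·signedArea(AGB) = 730]
   → A = (26, -21)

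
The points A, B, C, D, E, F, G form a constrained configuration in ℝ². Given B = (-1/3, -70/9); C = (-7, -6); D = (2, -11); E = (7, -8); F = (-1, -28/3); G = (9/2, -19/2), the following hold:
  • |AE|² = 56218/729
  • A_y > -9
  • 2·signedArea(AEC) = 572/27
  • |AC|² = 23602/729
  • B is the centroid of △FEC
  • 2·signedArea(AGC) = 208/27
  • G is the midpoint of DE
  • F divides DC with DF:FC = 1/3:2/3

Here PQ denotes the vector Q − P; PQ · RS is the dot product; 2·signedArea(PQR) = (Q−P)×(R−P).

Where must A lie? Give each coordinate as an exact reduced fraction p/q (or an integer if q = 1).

1. A_x = -16/9  [2·signedArea(AEC) = 572/27 ∩ 2·signedArea(AGC) = 208/27]
2. A_y = -223/27  [2·signedArea(AEC) = 572/27 ∩ 2·signedArea(AGC) = 208/27]
   → A = (-16/9, -223/27)

A = (-16/9, -223/27)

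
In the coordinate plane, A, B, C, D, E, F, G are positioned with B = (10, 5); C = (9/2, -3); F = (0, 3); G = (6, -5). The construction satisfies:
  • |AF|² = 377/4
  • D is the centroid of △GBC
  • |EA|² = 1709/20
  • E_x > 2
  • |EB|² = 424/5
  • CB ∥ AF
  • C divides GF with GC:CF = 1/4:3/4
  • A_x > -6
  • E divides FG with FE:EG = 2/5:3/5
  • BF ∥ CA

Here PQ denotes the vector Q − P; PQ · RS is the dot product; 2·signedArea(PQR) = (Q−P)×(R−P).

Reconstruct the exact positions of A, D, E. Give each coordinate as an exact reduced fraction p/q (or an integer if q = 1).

1. A_x = -11/2  [CB ∥ AF ∩ BF ∥ CA]
2. A_y = -5  [CB ∥ AF ∩ BF ∥ CA]
   → A = (-11/2, -5)
3. D_x = 41/6  [D is the centroid of △GBC]
4. D_y = -1  [D is the centroid of △GBC]
   → D = (41/6, -1)
5. E_x = 12/5  [E divides FG with FE:EG = 2/5:3/5]
6. E_y = -1/5  [E divides FG with FE:EG = 2/5:3/5]
   → E = (12/5, -1/5)

A = (-11/2, -5)
D = (41/6, -1)
E = (12/5, -1/5)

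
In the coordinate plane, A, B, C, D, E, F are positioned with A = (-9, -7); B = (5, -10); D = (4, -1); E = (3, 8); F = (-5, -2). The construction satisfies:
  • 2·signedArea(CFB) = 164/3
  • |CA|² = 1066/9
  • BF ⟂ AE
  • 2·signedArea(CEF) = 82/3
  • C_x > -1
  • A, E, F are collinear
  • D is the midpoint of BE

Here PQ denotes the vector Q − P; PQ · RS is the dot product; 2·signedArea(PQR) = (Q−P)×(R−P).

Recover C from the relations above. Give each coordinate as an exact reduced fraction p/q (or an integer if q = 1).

C = (-2/3, 0)

1. C_x = -2/3  [2·signedArea(CFB) = 164/3 ∩ 2·signedArea(CEF) = 82/3]
2. C_y = 0  [2·signedArea(CFB) = 164/3 ∩ 2·signedArea(CEF) = 82/3]
   → C = (-2/3, 0)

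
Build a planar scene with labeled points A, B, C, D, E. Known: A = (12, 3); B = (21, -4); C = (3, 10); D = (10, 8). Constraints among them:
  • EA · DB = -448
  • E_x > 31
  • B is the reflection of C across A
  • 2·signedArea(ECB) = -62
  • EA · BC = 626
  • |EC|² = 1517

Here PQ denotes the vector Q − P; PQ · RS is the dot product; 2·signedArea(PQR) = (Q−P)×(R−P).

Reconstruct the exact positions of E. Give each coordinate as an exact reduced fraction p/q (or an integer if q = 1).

E = (32, -16)

1. E_x = 32  [2·signedArea(ECB) = -62 ∩ EA · BC = 626]
2. E_y = -16  [2·signedArea(ECB) = -62 ∩ EA · BC = 626]
   → E = (32, -16)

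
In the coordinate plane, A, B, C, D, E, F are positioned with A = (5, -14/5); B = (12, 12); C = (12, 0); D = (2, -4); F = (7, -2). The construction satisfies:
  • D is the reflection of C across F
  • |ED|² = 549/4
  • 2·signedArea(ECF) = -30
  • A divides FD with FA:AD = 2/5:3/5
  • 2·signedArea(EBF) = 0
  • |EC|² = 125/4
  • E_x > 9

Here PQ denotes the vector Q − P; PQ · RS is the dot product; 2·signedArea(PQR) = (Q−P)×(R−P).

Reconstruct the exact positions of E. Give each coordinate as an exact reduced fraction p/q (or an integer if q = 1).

E = (19/2, 5)

1. E_x = 19/2  [2·signedArea(EBF) = 0 ∩ 2·signedArea(ECF) = -30]
2. E_y = 5  [2·signedArea(EBF) = 0 ∩ 2·signedArea(ECF) = -30]
   → E = (19/2, 5)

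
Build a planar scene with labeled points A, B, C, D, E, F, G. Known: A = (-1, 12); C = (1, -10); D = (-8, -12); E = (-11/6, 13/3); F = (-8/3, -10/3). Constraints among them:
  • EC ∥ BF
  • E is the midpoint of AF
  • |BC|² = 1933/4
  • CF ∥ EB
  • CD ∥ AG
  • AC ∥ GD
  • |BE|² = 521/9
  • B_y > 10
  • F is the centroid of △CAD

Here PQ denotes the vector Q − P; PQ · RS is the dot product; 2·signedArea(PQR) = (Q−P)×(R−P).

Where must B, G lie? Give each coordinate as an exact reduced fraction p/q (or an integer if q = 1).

1. B_x = -11/2  [EC ∥ BF ∩ CF ∥ EB]
2. B_y = 11  [EC ∥ BF ∩ CF ∥ EB]
   → B = (-11/2, 11)
3. G_x = -10  [AC ∥ GD ∩ CD ∥ AG]
4. G_y = 10  [AC ∥ GD ∩ CD ∥ AG]
   → G = (-10, 10)

B = (-11/2, 11)
G = (-10, 10)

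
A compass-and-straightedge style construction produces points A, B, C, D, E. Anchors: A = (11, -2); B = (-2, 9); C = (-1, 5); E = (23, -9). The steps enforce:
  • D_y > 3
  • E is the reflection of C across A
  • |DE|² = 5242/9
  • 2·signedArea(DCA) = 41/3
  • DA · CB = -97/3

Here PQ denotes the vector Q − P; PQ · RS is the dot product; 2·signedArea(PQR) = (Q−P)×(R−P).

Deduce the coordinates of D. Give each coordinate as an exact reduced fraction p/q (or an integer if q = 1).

D = (8/3, 4)

1. D_x = 8/3  [DA · CB = -97/3 ∩ 2·signedArea(DCA) = 41/3]
2. D_y = 4  [DA · CB = -97/3 ∩ 2·signedArea(DCA) = 41/3]
   → D = (8/3, 4)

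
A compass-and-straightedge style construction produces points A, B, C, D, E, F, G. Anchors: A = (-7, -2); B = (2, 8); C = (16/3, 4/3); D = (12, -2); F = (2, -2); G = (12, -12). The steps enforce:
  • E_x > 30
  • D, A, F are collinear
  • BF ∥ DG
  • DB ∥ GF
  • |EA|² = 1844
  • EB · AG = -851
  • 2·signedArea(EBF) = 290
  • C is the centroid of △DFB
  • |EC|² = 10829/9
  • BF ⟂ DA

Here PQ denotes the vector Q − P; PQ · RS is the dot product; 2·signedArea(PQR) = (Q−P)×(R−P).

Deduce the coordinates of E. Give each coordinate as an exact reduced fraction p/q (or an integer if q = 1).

E = (31, -22)

1. E_x = 31  [2·signedArea(EBF) = 290 ∩ EB · AG = -851]
2. E_y = -22  [2·signedArea(EBF) = 290 ∩ EB · AG = -851]
   → E = (31, -22)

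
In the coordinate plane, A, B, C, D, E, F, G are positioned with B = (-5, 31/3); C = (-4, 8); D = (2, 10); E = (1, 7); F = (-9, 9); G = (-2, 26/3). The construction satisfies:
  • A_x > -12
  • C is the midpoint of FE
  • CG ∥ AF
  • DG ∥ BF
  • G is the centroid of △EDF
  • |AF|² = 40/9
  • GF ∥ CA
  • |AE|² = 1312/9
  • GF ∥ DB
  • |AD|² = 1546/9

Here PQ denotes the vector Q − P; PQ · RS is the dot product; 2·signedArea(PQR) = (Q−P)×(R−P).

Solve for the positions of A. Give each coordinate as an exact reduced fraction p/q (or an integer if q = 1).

A = (-11, 25/3)

1. A_x = -11  [CG ∥ AF ∩ GF ∥ CA]
2. A_y = 25/3  [CG ∥ AF ∩ GF ∥ CA]
   → A = (-11, 25/3)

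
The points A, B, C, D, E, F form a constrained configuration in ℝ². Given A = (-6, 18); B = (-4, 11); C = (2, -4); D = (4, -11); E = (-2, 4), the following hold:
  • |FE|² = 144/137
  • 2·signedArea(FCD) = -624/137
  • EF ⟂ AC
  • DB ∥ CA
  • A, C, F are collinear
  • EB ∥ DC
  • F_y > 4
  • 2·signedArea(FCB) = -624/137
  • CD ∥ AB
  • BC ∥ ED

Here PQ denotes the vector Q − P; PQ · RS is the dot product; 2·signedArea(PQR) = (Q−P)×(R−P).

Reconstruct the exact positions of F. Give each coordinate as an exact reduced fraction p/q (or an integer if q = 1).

F = (-142/137, 596/137)

1. F_x = -142/137  [A, C, F are collinear ∩ EF ⟂ AC]
2. F_y = 596/137  [A, C, F are collinear ∩ EF ⟂ AC]
   → F = (-142/137, 596/137)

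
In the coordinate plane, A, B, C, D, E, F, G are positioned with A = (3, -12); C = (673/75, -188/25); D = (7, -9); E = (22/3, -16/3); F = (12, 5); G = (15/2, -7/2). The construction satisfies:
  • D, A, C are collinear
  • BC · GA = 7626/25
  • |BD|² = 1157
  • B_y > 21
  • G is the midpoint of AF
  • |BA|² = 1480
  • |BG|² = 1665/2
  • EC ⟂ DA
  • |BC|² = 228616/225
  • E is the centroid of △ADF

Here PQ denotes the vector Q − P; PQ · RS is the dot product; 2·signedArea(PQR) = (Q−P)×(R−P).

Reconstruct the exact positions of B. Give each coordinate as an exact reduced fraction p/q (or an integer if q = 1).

1. B_x = 21  [line 9/2·x + 17/2·y + -563/2 = 0 ∩ |BD|² = 1157]
2. B_y = 22  [line 9/2·x + 17/2·y + -563/2 = 0 ∩ |BD|² = 1157]
   → B = (21, 22)

B = (21, 22)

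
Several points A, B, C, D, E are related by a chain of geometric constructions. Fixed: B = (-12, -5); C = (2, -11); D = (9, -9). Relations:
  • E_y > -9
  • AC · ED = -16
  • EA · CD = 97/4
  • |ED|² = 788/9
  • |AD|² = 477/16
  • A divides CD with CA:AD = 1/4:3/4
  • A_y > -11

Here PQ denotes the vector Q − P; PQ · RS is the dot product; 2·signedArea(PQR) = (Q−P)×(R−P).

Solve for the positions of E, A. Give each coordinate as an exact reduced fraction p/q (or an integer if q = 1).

1. A_x = 15/4  [A divides CD with CA:AD = 1/4:3/4]
2. A_y = -21/2  [A divides CD with CA:AD = 1/4:3/4]
   → A = (15/4, -21/2)
3. E_x = -1/3  [line -7·x + -2·y + -19 = 0 ∩ |ED|² = 788/9]
4. E_y = -25/3  [line -7·x + -2·y + -19 = 0 ∩ |ED|² = 788/9]
   → E = (-1/3, -25/3)

A = (15/4, -21/2)
E = (-1/3, -25/3)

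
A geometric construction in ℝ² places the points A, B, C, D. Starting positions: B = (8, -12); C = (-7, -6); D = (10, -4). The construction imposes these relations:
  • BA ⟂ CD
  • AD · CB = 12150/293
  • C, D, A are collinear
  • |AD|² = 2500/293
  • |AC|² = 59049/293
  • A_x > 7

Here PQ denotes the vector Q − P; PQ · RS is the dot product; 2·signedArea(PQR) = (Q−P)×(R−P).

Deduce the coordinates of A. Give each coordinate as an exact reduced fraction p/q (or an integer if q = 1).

A = (2080/293, -1272/293)

1. A_x = 2080/293  [C, D, A are collinear ∩ BA ⟂ CD]
2. A_y = -1272/293  [C, D, A are collinear ∩ BA ⟂ CD]
   → A = (2080/293, -1272/293)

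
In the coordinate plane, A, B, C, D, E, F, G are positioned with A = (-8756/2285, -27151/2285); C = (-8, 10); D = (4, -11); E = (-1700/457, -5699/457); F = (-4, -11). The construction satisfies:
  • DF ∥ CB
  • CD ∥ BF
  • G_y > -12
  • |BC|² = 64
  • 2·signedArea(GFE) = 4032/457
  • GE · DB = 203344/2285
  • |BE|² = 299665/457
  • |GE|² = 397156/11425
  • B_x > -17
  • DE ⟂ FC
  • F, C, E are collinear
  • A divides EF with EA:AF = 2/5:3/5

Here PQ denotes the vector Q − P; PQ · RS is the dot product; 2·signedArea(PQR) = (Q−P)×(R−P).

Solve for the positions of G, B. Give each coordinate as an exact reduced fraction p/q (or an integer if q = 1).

1. B_x = -16  [CD ∥ BF ∩ DF ∥ CB]
2. B_y = 10  [CD ∥ BF ∩ DF ∥ CB]
   → B = (-16, 10)
3. G_x = 4666/2285  [GE · DB = 203344/2285 ∩ 2·signedArea(GFE) = 4032/457]
4. G_y = -25639/2285  [GE · DB = 203344/2285 ∩ 2·signedArea(GFE) = 4032/457]
   → G = (4666/2285, -25639/2285)

B = (-16, 10)
G = (4666/2285, -25639/2285)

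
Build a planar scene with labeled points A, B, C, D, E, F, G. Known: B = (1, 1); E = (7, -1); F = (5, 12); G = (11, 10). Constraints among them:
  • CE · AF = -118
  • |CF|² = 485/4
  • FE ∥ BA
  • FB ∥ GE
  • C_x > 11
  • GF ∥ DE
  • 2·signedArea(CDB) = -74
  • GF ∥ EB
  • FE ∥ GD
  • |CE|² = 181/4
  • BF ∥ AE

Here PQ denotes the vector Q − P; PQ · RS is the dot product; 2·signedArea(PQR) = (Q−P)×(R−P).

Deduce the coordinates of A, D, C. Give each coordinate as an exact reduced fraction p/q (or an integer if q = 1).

A = (3, -12)
C = (12, 7/2)
D = (13, -3)

1. A_x = 3  [BF ∥ AE ∩ FE ∥ BA]
2. A_y = -12  [BF ∥ AE ∩ FE ∥ BA]
   → A = (3, -12)
3. D_x = 13  [GF ∥ DE ∩ FE ∥ GD]
4. D_y = -3  [GF ∥ DE ∩ FE ∥ GD]
   → D = (13, -3)
5. C_x = 12  [2·signedArea(CDB) = -74 ∩ CE · AF = -118]
6. C_y = 7/2  [2·signedArea(CDB) = -74 ∩ CE · AF = -118]
   → C = (12, 7/2)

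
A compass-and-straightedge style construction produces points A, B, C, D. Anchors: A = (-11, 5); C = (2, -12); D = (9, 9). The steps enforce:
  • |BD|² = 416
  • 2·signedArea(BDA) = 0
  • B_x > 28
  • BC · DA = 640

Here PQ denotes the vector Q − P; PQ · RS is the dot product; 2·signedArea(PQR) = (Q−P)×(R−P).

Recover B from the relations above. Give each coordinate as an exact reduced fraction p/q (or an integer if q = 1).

1. B_x = 29  [2·signedArea(BDA) = 0 ∩ BC · DA = 640]
2. B_y = 13  [2·signedArea(BDA) = 0 ∩ BC · DA = 640]
   → B = (29, 13)

B = (29, 13)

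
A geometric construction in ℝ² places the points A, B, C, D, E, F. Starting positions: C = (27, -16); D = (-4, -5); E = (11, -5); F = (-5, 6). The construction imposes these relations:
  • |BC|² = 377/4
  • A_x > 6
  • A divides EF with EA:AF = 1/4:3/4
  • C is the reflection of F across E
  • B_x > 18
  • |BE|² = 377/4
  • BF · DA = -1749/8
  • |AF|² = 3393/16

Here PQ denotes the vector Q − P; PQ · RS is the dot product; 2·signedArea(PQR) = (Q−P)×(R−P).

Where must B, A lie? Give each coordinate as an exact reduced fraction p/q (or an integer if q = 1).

1. A_x = 7  [A divides EF with EA:AF = 1/4:3/4]
2. A_y = -9/4  [A divides EF with EA:AF = 1/4:3/4]
   → A = (7, -9/4)
3. B_x = 19  [line -11·x + -11/4·y + 1441/8 = 0 ∩ |BE|² = 377/4]
4. B_y = -21/2  [line -11·x + -11/4·y + 1441/8 = 0 ∩ |BE|² = 377/4]
   → B = (19, -21/2)

A = (7, -9/4)
B = (19, -21/2)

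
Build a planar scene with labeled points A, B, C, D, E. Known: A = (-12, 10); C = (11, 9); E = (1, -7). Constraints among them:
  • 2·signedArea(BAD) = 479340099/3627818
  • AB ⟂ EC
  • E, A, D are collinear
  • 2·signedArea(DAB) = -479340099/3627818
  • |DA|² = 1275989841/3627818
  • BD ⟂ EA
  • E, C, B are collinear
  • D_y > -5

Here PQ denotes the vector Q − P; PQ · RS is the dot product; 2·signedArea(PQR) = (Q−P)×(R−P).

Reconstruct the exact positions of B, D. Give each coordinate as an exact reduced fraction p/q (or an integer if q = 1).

1. B_x = 444/89  [E, C, B are collinear ∩ AB ⟂ EC]
2. B_y = -55/89  [E, C, B are collinear ∩ AB ⟂ EC]
   → B = (444/89, -55/89)
3. D_x = -24771/40762  [E, A, D are collinear ∩ BD ⟂ EA]
4. D_y = -199637/40762  [E, A, D are collinear ∩ BD ⟂ EA]
   → D = (-24771/40762, -199637/40762)

B = (444/89, -55/89)
D = (-24771/40762, -199637/40762)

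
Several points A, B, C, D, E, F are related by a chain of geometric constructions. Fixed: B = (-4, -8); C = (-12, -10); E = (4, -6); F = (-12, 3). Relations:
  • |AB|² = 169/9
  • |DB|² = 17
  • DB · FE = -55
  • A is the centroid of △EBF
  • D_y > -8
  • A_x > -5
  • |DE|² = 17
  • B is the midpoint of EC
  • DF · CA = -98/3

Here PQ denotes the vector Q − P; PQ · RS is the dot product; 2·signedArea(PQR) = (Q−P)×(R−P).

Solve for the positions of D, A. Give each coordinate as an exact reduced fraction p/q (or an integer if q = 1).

1. D_x = 0  [line -16·x + 9·y + 63 = 0 ∩ |DB|² = 17]
2. D_y = -7  [line -16·x + 9·y + 63 = 0 ∩ |DB|² = 17]
   → D = (0, -7)
3. A_x = -4  [A is the centroid of △EBF]
4. A_y = -11/3  [A is the centroid of △EBF]
   → A = (-4, -11/3)

A = (-4, -11/3)
D = (0, -7)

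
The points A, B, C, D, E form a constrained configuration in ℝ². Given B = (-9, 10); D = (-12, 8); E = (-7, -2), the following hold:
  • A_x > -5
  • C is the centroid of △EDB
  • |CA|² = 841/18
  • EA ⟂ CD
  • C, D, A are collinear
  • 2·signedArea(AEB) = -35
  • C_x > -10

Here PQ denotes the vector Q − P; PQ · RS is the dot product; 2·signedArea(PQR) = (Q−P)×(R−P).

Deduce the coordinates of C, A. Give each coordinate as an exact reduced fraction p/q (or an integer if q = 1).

A = (-9/2, 1/2)
C = (-28/3, 16/3)

1. C_x = -28/3  [C is the centroid of △EDB]
2. C_y = 16/3  [C is the centroid of △EDB]
   → C = (-28/3, 16/3)
3. A_x = -9/2  [C, D, A are collinear ∩ EA ⟂ CD]
4. A_y = 1/2  [C, D, A are collinear ∩ EA ⟂ CD]
   → A = (-9/2, 1/2)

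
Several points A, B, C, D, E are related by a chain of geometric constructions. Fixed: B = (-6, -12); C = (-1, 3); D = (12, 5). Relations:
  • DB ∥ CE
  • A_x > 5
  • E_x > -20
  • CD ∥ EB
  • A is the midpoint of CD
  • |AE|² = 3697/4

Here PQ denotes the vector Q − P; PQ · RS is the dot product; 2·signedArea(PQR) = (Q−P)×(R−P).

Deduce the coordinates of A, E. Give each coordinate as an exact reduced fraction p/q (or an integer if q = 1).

A = (11/2, 4)
E = (-19, -14)

1. A_x = 11/2  [A is the midpoint of CD]
2. A_y = 4  [A is the midpoint of CD]
   → A = (11/2, 4)
3. E_x = -19  [CD ∥ EB ∩ DB ∥ CE]
4. E_y = -14  [CD ∥ EB ∩ DB ∥ CE]
   → E = (-19, -14)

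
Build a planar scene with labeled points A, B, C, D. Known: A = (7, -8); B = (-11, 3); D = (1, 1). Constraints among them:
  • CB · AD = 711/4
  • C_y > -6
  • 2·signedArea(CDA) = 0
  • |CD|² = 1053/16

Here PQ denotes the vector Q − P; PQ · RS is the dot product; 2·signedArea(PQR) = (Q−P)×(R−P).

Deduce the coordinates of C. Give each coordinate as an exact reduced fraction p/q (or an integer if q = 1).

1. C_x = 11/2  [2·signedArea(CDA) = 0 ∩ CB · AD = 711/4]
2. C_y = -23/4  [2·signedArea(CDA) = 0 ∩ CB · AD = 711/4]
   → C = (11/2, -23/4)

C = (11/2, -23/4)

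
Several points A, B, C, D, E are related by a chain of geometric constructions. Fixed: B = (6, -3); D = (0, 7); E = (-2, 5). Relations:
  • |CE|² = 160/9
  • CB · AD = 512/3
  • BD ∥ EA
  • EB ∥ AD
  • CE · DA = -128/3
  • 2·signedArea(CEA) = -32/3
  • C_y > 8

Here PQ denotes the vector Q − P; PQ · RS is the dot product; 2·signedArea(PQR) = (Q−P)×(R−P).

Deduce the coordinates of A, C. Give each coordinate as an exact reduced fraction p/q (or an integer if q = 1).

1. A_x = -8  [EB ∥ AD ∩ BD ∥ EA]
2. A_y = 15  [EB ∥ AD ∩ BD ∥ EA]
   → A = (-8, 15)
3. C_x = -10/3  [CB · AD = 512/3 ∩ 2·signedArea(CEA) = -32/3]
4. C_y = 9  [CB · AD = 512/3 ∩ 2·signedArea(CEA) = -32/3]
   → C = (-10/3, 9)

A = (-8, 15)
C = (-10/3, 9)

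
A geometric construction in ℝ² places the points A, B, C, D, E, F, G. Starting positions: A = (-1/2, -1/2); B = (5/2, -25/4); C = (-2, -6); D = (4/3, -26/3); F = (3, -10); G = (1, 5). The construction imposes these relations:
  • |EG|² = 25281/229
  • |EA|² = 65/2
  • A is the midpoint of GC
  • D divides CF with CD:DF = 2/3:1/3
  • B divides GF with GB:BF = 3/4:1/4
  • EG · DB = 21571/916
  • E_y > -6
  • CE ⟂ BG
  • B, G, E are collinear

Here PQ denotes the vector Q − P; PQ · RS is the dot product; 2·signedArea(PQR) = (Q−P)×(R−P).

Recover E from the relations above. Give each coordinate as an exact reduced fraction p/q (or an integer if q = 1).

1. E_x = 547/229  [B, G, E are collinear ∩ CE ⟂ BG]
2. E_y = -1240/229  [B, G, E are collinear ∩ CE ⟂ BG]
   → E = (547/229, -1240/229)

E = (547/229, -1240/229)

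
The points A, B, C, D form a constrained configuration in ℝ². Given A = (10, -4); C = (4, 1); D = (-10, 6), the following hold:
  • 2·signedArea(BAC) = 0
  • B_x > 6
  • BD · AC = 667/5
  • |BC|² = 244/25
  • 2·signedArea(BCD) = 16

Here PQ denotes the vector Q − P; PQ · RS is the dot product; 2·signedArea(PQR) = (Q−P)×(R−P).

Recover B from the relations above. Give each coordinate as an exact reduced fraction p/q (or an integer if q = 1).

1. B_x = 32/5  [2·signedArea(BAC) = 0 ∩ 2·signedArea(BCD) = 16]
2. B_y = -1  [2·signedArea(BAC) = 0 ∩ 2·signedArea(BCD) = 16]
   → B = (32/5, -1)

B = (32/5, -1)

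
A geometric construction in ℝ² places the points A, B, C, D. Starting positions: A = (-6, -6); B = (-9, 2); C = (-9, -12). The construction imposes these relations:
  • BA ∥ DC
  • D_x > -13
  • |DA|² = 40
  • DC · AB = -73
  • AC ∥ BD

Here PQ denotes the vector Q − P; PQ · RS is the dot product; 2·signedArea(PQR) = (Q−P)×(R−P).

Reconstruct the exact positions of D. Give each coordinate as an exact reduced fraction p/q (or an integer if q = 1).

1. D_x = -12  [BA ∥ DC ∩ AC ∥ BD]
2. D_y = -4  [BA ∥ DC ∩ AC ∥ BD]
   → D = (-12, -4)

D = (-12, -4)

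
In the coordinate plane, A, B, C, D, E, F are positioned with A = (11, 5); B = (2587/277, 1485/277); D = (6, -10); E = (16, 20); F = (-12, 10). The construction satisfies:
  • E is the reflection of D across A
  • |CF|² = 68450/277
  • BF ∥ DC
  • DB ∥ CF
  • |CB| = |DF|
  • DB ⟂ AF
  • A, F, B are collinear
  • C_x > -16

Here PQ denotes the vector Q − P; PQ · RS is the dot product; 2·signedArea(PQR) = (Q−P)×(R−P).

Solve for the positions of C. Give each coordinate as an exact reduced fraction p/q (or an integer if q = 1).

1. C_x = -4249/277  [DB ∥ CF ∩ BF ∥ DC]
2. C_y = -1485/277  [DB ∥ CF ∩ BF ∥ DC]
   → C = (-4249/277, -1485/277)

C = (-4249/277, -1485/277)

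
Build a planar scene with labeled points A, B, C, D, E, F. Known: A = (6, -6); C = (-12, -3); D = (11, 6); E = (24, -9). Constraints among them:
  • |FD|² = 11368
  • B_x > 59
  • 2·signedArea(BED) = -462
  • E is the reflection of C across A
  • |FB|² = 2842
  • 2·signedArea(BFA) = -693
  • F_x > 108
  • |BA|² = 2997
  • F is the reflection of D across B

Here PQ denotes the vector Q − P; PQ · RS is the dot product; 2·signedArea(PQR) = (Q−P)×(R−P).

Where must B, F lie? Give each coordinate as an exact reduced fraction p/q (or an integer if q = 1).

B = (60, -15)
F = (109, -36)

1. B_x = 60  [line -15·x + -13·y + 705 = 0 ∩ |BA|² = 2997]
2. B_y = -15  [line -15·x + -13·y + 705 = 0 ∩ |BA|² = 2997]
   → B = (60, -15)
3. F_x = 109  [2·signedArea(BFA) = -693 ∩ F is the reflection of D across B]
4. F_y = -36  [2·signedArea(BFA) = -693 ∩ F is the reflection of D across B]
   → F = (109, -36)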